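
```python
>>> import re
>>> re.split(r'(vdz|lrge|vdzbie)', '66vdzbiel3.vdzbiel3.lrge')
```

`|` is ordered: at each position the engine commits to the first alternative that works.
Matches to split on: at [2:5] → 'vdz'; at [11:14] → 'vdz'; at [20:24] → 'lrge'.
Because the pattern has a capturing group, `split` also inserts each captured text between the pieces.

['66', 'vdz', 'biel3.', 'vdz', 'biel3.', 'lrge', '']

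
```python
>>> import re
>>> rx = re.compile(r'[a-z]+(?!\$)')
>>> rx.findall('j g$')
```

['j']

A negative assertion filters positions out without eating any characters.
Walking the string: at [0:1] → 'j'.
Since nothing is captured, `findall` lists the 1 matched substring directly.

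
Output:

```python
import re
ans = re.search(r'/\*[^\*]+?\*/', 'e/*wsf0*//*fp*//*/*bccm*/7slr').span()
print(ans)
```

(1, 9)

`search` walks the string left to right and returns the first match it finds.
The match spans [1:9] → '/*wsf0*/'.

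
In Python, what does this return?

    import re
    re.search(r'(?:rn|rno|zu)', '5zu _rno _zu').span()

`re.search` tries every starting position until one works.
The match spans [1:3] → 'zu'.

(1, 3)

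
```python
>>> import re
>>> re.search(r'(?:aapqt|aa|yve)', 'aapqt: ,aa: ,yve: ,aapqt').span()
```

Branches in `(...|...)` are attempted left-to-right; the first branch that allows the whole pattern to succeed is taken.
The match spans [0:5] → 'aapqt'.

(0, 5)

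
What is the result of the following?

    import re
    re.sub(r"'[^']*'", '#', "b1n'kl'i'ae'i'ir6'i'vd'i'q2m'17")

`sub` substitutes '#' at each match site.

'b1n#i#i#i#i#17'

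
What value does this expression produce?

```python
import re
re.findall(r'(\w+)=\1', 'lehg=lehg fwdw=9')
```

The backreference `\1` re-matches whatever the first group consumed, character for character.
With a single group, `findall` returns only what that group captured — 1 item.

['lehg']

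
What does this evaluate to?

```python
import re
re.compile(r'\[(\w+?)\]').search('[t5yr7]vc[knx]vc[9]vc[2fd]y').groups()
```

Unlike `match`, `search` isn't anchored — it looks for the pattern anywhere in the string.
The match spans [0:7] → '[t5yr7]'.
Captured: group 1 = 't5yr7'.

('t5yr7',)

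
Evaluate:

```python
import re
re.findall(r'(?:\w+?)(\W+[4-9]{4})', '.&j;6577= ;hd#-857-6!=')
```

[';6577']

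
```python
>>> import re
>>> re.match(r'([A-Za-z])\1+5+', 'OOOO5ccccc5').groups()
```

A backreference is literal: `\1` must see the identical characters the first group matched.
`re.match` only tries the pattern at the start of the string.
The match spans [0:5] → 'OOOO5'.
Captured: group 1 = 'O'.

('O',)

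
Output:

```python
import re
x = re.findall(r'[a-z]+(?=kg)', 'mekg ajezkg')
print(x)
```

['me', 'ajez']

The positive lookaround only admits positions where the adjacent text matches; those characters stay outside the span.
Since nothing is captured, `findall` lists the 2 matched substrings directly.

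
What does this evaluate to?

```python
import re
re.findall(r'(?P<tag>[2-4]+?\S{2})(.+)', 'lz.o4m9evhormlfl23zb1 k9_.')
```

[('4m9', 'evhormlfl23zb1 k9_.')]

Pattern: one or more of a character in [2-4] (lazy), then exactly 2 of a non-whitespace character (captured as 'tag'); then one or more of any character (captured).
Matches: at [4:26] match '4m9evhormlfl23zb1 k9_.', groups = ('4m9', 'evhormlfl23zb1 k9_.').
2 groups means the one result is a tuple of 2 captured strings — 1 here.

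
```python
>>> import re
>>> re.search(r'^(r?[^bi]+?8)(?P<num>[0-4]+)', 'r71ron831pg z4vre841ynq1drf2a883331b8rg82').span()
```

(0, 9)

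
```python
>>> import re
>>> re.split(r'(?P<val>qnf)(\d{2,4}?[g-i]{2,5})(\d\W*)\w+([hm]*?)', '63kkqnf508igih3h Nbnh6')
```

`re.split` interleaves the captured-group text with the surrounding fragments.

['63kk', 'qnf', '508igih', '3', '', ' Nbnh6']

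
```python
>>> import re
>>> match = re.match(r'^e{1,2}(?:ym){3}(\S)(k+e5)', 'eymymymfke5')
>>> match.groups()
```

This matches anchored at the start of the string; then 1 to 2 of the literal 'e', then the literal 'ym' repeated 3 times; then a non-whitespace character (captured); then one or more of the literal 'k', then the literal 'e5' (captured).
`re.match` only tries the pattern at the start of the string.
The match spans [0:11] → 'eymymymfke5'.
Captured: group 1 = 'f', group 2 = 'ke5'.

('f', 'ke5')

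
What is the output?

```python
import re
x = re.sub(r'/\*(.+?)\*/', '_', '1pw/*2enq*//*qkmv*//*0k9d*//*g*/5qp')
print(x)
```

1pw____5qp

A non-greedy quantifier consumes as few characters as it can — just enough that the remainder of the pattern still matches from where it stops; whatever follows it matches normally.
Matches: at [3:11] → '/*2enq*/'; at [11:19] → '/*qkmv*/'; at [19:27] → '/*0k9d*/'; at [27:32] → '/*g*/'.
Each match is replaced by '_'.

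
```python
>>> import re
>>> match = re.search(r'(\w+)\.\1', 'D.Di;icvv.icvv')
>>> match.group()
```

A backreference is literal: `\1` must see the identical characters the first group matched.
`re.search` scans for the first position where the pattern succeeds.
The match spans [0:3] → 'D.D'.
Captured: group 1 = 'D'.

'D.D'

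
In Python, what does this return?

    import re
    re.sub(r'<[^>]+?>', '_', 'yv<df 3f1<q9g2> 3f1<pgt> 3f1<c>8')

'yv_ 3f1_ 3f1_8'

Matches: at [2:15] → '<df 3f1<q9g2>'; at [19:24] → '<pgt>'; at [28:31] → '<c>'.
`sub` substitutes '_' at each match site.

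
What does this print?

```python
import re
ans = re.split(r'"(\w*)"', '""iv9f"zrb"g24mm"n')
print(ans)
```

Matches to split on: at [0:2] → '""'; at [6:11] → '"zrb"'.
The group in the pattern means `split` returns the separators' captures alongside the pieces.

['', '', 'iv9f', 'zrb', 'g24mm"n']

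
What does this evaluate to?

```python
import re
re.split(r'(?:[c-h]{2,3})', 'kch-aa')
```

['k', '-aa']

This matches 2 to 3 of a character in [c-h] (non-capturing group).
Matches to split on: at [1:3] → 'ch'.
Each match becomes a cut point; 2 segments remain.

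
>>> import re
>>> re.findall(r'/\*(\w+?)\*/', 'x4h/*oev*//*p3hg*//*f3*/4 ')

Matches: at [3:10] match '/*oev*/', group 1 = 'oev'; at [10:18] match '/*p3hg*/', group 1 = 'p3hg'; at [18:24] match '/*f3*/', group 1 = 'f3'.
`findall` collects group 1 from each match (3 total).

['oev', 'p3hg', 'f3']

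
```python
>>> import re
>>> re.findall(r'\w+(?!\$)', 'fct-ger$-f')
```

['fct', 'ge', 'f']

`(?!…)`/`(?<!…)` only lets a position through if the neighbouring text does NOT match; no characters are consumed.
Walking the string: at [0:3] → 'fct'; at [4:6] → 'ge'; at [9:10] → 'f'.
Since nothing is captured, `findall` lists the 3 matched substrings directly.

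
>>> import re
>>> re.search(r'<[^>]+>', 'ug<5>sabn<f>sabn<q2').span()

(2, 5)

`search` walks the string left to right and returns the first match it finds.
The match spans [2:5] → '<5>'.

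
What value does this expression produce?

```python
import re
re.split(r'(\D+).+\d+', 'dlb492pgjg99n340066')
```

['', 'dlb', '']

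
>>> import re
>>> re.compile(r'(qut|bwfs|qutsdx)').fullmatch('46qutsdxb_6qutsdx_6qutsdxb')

None

`re.fullmatch` requires the pattern to consume the entire string.
Here there's no way to consume every character, so the call returns None.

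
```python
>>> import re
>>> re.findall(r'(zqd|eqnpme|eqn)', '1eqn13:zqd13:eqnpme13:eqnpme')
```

['eqn', 'zqd', 'eqnpme', 'eqnpme']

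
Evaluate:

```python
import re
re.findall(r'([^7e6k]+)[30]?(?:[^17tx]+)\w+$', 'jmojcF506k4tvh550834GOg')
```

['jmojcF50']

This matches one or more of any character except [7e6k] (captured); then optionally one of [30]; then one or more of any character except [17tx] (non-capturing group); then one or more of a word character; then anchored at the end.
One capturing group, so `findall` returns just the captured substring from the one match — 1 in all.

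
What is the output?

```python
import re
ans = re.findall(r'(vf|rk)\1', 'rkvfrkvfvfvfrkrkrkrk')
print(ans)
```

['vf', 'rk', 'rk']

`\1` is not a pattern — it's the concrete string captured by group 1, re-applied verbatim.
Matches: at [6:10] match 'vfvf', group 1 = 'vf'; at [12:16] match 'rkrk', group 1 = 'rk'; at [16:20] match 'rkrk', group 1 = 'rk'.
`findall` collects group 1 from each match (3 total).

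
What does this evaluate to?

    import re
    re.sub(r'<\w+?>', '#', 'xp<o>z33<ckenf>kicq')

'xp#z33#kicq'

`sub` substitutes '#' at each match site.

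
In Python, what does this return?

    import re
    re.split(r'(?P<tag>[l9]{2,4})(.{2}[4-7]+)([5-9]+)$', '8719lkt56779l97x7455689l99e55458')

['8719lkt56779l97x745568', '9l99', 'e5545', '8', '']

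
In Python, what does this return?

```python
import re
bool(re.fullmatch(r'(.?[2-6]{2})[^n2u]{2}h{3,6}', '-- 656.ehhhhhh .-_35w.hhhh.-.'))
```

For `fullmatch`, every character of the input must be accounted for by the pattern.
Here the pattern can't cover the whole string, so the call returns None, and `bool(None)` is False.

False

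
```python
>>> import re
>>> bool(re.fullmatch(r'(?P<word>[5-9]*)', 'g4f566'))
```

Pattern: zero or more of a character in [5-9] (captured as 'word').
For `fullmatch`, every character of the input must be accounted for by the pattern.
Here the string isn't matched end-to-end, so the call returns None, and `bool(None)` is False.

False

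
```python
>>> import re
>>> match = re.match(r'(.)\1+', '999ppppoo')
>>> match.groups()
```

The backreference `\1` re-matches whatever the first group consumed, character for character.
`re.match` won't scan ahead — the pattern has to work from the very first character.
The match spans [0:3] → '999'.
Captured: group 1 = '9'.

('9',)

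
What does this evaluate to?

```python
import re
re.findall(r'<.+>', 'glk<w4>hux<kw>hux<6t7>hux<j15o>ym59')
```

['<w4>hux<kw>hux<6t7>hux<j15o>']

With no groups in the pattern, `findall` gives back each whole match — 1 here.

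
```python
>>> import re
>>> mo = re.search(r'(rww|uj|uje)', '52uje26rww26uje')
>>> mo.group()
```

Alternation isn't longest-match — the leftmost alternative that fits at this position is chosen.
The match spans [2:4] → 'uj'.

'uj'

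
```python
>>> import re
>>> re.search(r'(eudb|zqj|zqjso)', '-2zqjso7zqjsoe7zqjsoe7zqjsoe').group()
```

'zqj'

Alternation isn't longest-match — the leftmost alternative that fits at this position is chosen.
Unlike `match`, `search` isn't anchored — it looks for the pattern anywhere in the string.
The match spans [2:5] → 'zqj'.
Captured: group 1 = 'zqj'.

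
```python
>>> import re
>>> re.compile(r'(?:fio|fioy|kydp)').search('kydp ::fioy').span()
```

The match spans [0:4] → 'kydp'.

(0, 4)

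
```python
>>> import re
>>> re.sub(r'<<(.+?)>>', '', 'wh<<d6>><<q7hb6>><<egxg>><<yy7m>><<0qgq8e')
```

'wh<<0qgq8e'

Matches: at [2:8] → '<<d6>>'; at [8:17] → '<<q7hb6>>'; at [17:25] → '<<egxg>>'; at [25:33] → '<<yy7m>>'.
Every occurrence is swapped for ''.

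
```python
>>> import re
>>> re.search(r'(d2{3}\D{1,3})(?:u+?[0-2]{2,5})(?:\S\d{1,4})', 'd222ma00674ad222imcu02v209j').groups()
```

This matches a literal 'd', then exactly 3 of the literal '2', then 1 to 3 of a non-digit (captured); then one or more of the literal 'u' (lazy), then 2 to 5 of a character in [0-2] (non-capturing group); then a non-whitespace character, then 1 to 4 of a digit (non-capturing group).
`re.search` scans for the first position where the pattern succeeds.
The match spans [12:26] → 'd222imcu02v209'.
Captured: group 1 = 'd222imc'.

('d222imc',)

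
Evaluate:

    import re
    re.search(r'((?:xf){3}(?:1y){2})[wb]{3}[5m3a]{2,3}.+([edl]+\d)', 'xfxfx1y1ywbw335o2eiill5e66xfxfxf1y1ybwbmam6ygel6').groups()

('xfxfxf1y1y', 'l6')

The pattern matches the literal 'xf' repeated 3 times, then the literal '1y' repeated 2 times (captured); then exactly 3 of one of [wb], then 2 to 3 of one of [5m3a], then one or more of any character; then one or more of one of [edl], then a digit (captured).
`re.search` scans for the first position where the pattern succeeds.
The match spans [26:48] → 'xfxfxf1y1ybwbmam6ygel6'.
Captured: group 1 = 'xfxfxf1y1y', group 2 = 'l6'.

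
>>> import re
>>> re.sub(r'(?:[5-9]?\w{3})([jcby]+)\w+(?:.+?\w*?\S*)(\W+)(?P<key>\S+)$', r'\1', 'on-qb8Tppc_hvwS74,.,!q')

Pattern: optionally a character in [5-9], then exactly 3 of a word character (non-capturing group); then one or more of one of [jcby] (captured); then one or more of a word character; then one or more of any character (lazy), then zero or more of a word character (lazy), then zero or more of a non-whitespace character (non-capturing group); then one or more of a non-word character (captured); then one or more of a non-whitespace character (captured as 'key'); then anchored at the end.
Matches: at [5:22] → '8Tppc_hvwS74,.,!q'.
The replacement refers to a captured group, so each match is rewritten using its own captured text.

'on-qbc'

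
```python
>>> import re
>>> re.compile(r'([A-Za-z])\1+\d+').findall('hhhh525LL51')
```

['h', 'L']

`\1` is not a pattern — it's the concrete string captured by group 1, re-applied verbatim.
One capturing group, so `findall` returns just the captured substring from each match — 2 in all.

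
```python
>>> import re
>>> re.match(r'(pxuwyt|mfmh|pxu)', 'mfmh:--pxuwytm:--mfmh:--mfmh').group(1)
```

`re.match` won't scan ahead — the pattern has to work from the very first character.
The match spans [0:4] → 'mfmh'.
Captured: group 1 = 'mfmh'.

'mfmh'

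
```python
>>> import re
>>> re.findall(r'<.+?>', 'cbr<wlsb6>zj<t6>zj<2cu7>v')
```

['<wlsb6>', '<t6>', '<2cu7>']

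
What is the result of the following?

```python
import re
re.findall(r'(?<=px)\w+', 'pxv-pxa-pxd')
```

['v', 'a', 'd']

The positive lookaround only admits positions where the adjacent text matches; those characters stay outside the span.
Matches: at [2:3] → 'v'; at [6:7] → 'a'; at [10:11] → 'd'.
No capturing groups, so `findall` returns the 3 full match strings.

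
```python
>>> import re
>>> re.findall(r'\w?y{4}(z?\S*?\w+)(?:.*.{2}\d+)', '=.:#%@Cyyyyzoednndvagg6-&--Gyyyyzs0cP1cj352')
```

This matches optionally a word character, then exactly 4 of a literal 'y'; then optionally the literal 'z', then zero or more of a non-whitespace character (lazy), then one or more of a word character (captured); then zero or more of any character, then exactly 2 of any character, then one or more of a digit (non-capturing group).
The `?` after the quantifier makes it lazy — it takes as little as possible before letting the rest of the pattern try.
Walking the string: at [6:43] match 'Cyyyyzoednndvagg6-&--Gyyyyzs0cP1cj352', group 1 = 'zoednndvagg6'.
`findall` collects group 1 from the one match (1 total).

['zoednndvagg6']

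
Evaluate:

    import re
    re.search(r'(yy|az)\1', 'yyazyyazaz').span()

(6, 10)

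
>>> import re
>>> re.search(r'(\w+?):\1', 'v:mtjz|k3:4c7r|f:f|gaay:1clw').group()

`\1` is not a pattern — it's the concrete string captured by group 1, re-applied verbatim.
The match spans [15:18] → 'f:f'.

'f:f'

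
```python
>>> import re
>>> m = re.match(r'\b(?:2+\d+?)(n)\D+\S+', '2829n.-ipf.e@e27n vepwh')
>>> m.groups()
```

('n',)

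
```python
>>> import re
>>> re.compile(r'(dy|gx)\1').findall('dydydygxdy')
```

['dy']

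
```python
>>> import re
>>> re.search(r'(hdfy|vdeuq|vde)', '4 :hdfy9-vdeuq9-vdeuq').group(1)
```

'hdfy'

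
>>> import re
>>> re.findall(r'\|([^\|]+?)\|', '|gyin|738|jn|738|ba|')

With a single group, `findall` returns only what that group captured — 3 items.

['gyin', 'jn', 'ba']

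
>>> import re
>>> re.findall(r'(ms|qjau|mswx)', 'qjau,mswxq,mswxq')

`|` is ordered: at each position the engine commits to the first alternative that works.
Scanning left to right: at [0:4] match 'qjau', group 1 = 'qjau'; at [5:7] match 'ms', group 1 = 'ms'; at [11:13] match 'ms', group 1 = 'ms'.
One capturing group, so `findall` returns just the captured substring from each match — 3 in all.

['qjau', 'ms', 'ms']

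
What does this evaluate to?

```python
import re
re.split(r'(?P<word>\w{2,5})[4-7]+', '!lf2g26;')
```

The group in the pattern means `split` returns the separators' captures alongside the pieces.

['!', 'lf2g2', ';']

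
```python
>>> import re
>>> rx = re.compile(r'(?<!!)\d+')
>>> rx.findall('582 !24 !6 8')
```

The negative lookaround is zero-width — it rules out positions where the adjacent text would match, without consuming anything.
`findall` yields the raw match text (3 of them) because the pattern has no groups.

['582', '4', '8']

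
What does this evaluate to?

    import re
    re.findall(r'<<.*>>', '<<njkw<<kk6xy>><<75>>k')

Since nothing is captured, `findall` lists the 1 matched substring directly.

['<<njkw<<kk6xy>><<75>>']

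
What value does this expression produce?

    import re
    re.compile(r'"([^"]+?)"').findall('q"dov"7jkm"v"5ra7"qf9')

Walking the string: at [1:6] match '"dov"', group 1 = 'dov'; at [10:13] match '"v"', group 1 = 'v'.
One capturing group, so `findall` returns just the captured substring from each match — 2 in all.

['dov', 'v']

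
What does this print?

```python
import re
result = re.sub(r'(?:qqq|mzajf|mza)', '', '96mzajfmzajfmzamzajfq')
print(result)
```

96q

`|` is ordered: at each position the engine commits to the first alternative that works.
Matches: at [2:7] → 'mzajf'; at [7:12] → 'mzajf'; at [12:15] → 'mza'; at [15:20] → 'mzajf'.
Each match is replaced by ''.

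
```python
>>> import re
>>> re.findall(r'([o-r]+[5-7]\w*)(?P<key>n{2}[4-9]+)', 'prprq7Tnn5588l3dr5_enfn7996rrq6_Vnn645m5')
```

[('prprq7Tnn5588l3dr5_enfn7996rrq6_V', 'nn645')]

This matches one or more of a character in [o-r], then a character in [5-7], then zero or more of a word character (captured); then exactly 2 of the literal 'n', then one or more of a character in [4-9] (captured as 'key').
Walking the string: at [0:38] match 'prprq7Tnn5588l3dr5_enfn7996rrq6_Vnn645', groups = ('prprq7Tnn5588l3dr5_enfn7996rrq6_V', 'nn645').
With 2 capturing groups, `findall` returns a 2-tuple per match.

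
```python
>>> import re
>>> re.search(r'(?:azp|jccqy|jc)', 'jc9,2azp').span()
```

The match spans [0:2] → 'jc'.

(0, 2)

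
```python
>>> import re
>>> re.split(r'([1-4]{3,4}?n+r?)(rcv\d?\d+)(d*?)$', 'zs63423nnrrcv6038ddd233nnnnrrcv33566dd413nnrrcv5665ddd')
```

['zs63423nnrrcv6038ddd233nnnnrrcv33566dd', '413nnr', 'rcv5665', 'ddd', '']

The pattern matches 3 to 4 of a character in [1-4] (lazy), then one or more of a literal 'n', then optionally a literal 'r' (captured); then the literal 'rcv', then optionally a digit, then one or more of a digit (captured); then zero or more of a literal 'd' (lazy) (captured); then anchored at the end.
Matches to split on: at [38:54] → '413nnrrcv5665ddd'.
With a capturing group present, the delimiter's captured portion is kept in the result list.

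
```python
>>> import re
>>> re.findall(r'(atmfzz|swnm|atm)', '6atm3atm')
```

Because there's exactly one group, `findall` drops the full match and keeps group 1 from each hit.

['atm', 'atm']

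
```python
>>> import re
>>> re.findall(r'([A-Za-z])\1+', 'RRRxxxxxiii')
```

['R', 'x', 'i']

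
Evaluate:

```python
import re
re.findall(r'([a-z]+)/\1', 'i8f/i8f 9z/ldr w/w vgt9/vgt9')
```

A backreference is literal: `\1` must see the identical characters the first group matched.
Scanning left to right: at [15:18] match 'w/w', group 1 = 'w'.
`findall` collects group 1 from the one match (1 total).

['w']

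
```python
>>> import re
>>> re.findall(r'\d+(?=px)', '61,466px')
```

Lookahead/lookbehind check context without consuming it, so the matched span excludes the asserted characters.
Scanning left to right: at [3:6] → '466'.
With no groups in the pattern, `findall` gives back each whole match — 1 here.

['466']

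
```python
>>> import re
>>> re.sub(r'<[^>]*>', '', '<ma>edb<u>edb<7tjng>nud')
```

`sub` substitutes '' at each match site.

'edbedbnud'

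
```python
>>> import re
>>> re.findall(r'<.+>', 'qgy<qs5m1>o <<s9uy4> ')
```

Scanning left to right: at [3:20] → '<qs5m1>o <<s9uy4>'.
`findall` yields the raw match text (1 of them) because the pattern has no groups.

['<qs5m1>o <<s9uy4>']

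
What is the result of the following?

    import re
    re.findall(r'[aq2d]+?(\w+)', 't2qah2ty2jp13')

['qah2ty2jp13']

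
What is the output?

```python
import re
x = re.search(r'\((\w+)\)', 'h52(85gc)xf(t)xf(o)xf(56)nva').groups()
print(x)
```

('85gc',)

The match spans [3:9] → '(85gc)'.
Captured: group 1 = '85gc'.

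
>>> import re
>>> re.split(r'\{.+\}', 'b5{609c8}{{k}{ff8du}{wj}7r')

['b5', '7r']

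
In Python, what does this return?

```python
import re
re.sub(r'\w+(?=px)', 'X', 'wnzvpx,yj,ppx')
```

The lookaround is zero-width — it requires the adjacent text to match without consuming it, so the asserted text isn't part of the match.
Matches: at [0:4] → 'wnzv'; at [10:11] → 'p'.
Each match is replaced by 'X'.

'Xpx,yj,Xpx'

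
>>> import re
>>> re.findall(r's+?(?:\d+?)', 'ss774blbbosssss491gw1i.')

['ss7', 'sssss4']

Because the quantifier is non-greedy, it stops expanding at the earliest point where the rest of the pattern can succeed.
With no groups in the pattern, `findall` gives back each whole match — 2 here.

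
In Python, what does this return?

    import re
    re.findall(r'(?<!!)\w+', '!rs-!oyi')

Because the assertion is negative and zero-width, positions next to the forbidden text are skipped.
Walking the string: at [2:3] → 's'; at [6:8] → 'yi'.
Since nothing is captured, `findall` lists the 2 matched substrings directly.

['s', 'yi']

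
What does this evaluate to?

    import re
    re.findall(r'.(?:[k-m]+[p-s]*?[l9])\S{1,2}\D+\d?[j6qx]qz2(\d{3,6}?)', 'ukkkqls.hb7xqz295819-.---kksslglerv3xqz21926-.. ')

The pattern matches any character; then one or more of a character in [k-m], then zero or more of a character in [p-s] (lazy), then one of [l9] (non-capturing group); then 1 to 2 of a non-whitespace character, then one or more of a non-digit, then optionally a digit; then one of [j6qx], then the literal 'qz2'; then 3 to 6 of a digit (lazy) (captured).
A `+?`/`*?`/`{m,n}?` starts at its minimum and grows only as far as needed for what follows to match.
Walking the string: at [0:18] match 'ukkkqls.hb7xqz2958', group 1 = '958'; at [24:43] match '-kksslglerv3xqz2192', group 1 = '192'.
Because there's exactly one group, `findall` drops the full match and keeps group 1 from each hit.

['958', '192']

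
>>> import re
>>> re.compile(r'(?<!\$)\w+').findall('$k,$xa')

['a']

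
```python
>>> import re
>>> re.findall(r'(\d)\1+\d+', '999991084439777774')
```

['9']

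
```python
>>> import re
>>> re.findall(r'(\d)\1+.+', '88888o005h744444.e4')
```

['8']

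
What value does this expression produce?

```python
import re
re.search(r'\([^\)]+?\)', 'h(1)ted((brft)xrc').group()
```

'(1)'

`re.search` tries every starting position until one works.
The match spans [1:4] → '(1)'.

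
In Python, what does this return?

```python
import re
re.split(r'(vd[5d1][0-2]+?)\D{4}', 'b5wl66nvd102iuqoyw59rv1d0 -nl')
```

['b5wl66n', 'vd102', 'yw59rv1d0 -nl']

Pattern: the literal 'vd', then one of [5d1], then one or more of a character in [0-2] (lazy) (captured); then exactly 4 of a non-digit.
Because the pattern has a capturing group, `split` also inserts each captured text between the pieces.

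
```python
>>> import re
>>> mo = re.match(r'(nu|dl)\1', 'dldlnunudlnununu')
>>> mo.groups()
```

('dl',)

The match spans [0:4] → 'dldl'.
Captured: group 1 = 'dl'.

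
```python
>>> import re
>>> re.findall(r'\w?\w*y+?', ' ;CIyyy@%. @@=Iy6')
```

This matches optionally a word character; then zero or more of a word character, then one or more of the literal 'y' (lazy).
Scanning left to right: at [2:7] → 'CIyyy'; at [14:16] → 'Iy'.
`findall` yields the raw match text (2 of them) because the pattern has no groups.

['CIyyy', 'Iy']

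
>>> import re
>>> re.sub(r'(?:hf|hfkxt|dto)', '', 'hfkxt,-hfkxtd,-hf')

'kxt,-kxtd,-'

`|` is ordered: at each position the engine commits to the first alternative that works.
Each match is replaced by ''.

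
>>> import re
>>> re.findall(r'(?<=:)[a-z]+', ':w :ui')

['w', 'ui']

Lookahead/lookbehind check context without consuming it, so the matched span excludes the asserted characters.
No capturing groups, so `findall` returns the 2 full match strings.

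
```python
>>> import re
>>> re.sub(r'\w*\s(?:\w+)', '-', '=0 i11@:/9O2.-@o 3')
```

The pattern matches zero or more of a word character, then whitespace; then one or more of a word character (non-capturing group).
Matches: at [1:6] → '0 i11'; at [15:18] → 'o 3'.
Every occurrence is swapped for '-'.

'=-@:/9O2.-@-'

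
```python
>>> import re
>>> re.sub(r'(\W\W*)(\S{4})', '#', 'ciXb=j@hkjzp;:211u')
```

The pattern matches a non-word character, then zero or more of a non-word character (captured); then exactly 4 of a non-whitespace character (captured).
Every occurrence is swapped for '#'.

'ciXb#jzp#'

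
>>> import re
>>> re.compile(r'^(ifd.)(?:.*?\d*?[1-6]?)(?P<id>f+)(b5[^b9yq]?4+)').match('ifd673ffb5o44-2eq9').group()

'ifd673ffb5o44'

`re.match` only tries the pattern at the start of the string.
The match spans [0:13] → 'ifd673ffb5o44'.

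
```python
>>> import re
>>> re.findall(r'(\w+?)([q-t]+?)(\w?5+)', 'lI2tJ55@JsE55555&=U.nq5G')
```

[('lI2', 't', 'J55'), ('J', 's', 'E55555'), ('n', 'q', '5')]

Pattern: one or more of a word character (lazy) (captured); then one or more of a character in [q-t] (lazy) (captured); then optionally a word character, then one or more of the literal '5' (captured).
Walking the string: at [0:7] match 'lI2tJ55', groups = ('lI2', 't', 'J55'); at [8:16] match 'JsE55555', groups = ('J', 's', 'E55555'); at [20:23] match 'nq5', groups = ('n', 'q', '5').
3 groups means each result is a tuple of 3 captured strings — 3 here.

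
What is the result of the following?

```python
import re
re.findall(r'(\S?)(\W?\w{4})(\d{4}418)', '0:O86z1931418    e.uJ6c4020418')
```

The pattern matches optionally a non-whitespace character (captured); then optionally a non-word character, then exactly 4 of a word character (captured); then exactly 4 of a digit, then the literal '418' (captured).
Scanning left to right: at [0:13] match '0:O86z1931418', groups = ('0', ':O86z', '1931418'); at [17:30] match 'e.uJ6c4020418', groups = ('e', '.uJ6c', '4020418').
With 3 capturing groups, `findall` returns a 3-tuple per match.

[('0', ':O86z', '1931418'), ('e', '.uJ6c', '4020418')]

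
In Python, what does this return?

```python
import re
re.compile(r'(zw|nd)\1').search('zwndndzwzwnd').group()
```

'ndnd'

After group 1 captures some text, `\1` only succeeds where that same text appears again.
`re.search` tries every starting position until one works.
The match spans [2:6] → 'ndnd'.
Captured: group 1 = 'nd'.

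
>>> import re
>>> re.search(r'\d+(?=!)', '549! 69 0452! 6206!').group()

The lookaround is zero-width — it requires the adjacent text to match without consuming it, so the asserted text isn't part of the match.
The match spans [0:3] → '549'.

'549'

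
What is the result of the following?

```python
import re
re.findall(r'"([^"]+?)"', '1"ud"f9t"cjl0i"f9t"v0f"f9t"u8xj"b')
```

['ud', 'cjl0i', 'v0f', 'u8xj']

Matches: at [1:5] match '"ud"', group 1 = 'ud'; at [8:15] match '"cjl0i"', group 1 = 'cjl0i'; at [18:23] match '"v0f"', group 1 = 'v0f'; at [26:32] match '"u8xj"', group 1 = 'u8xj'.
`findall` collects group 1 from each match (4 total).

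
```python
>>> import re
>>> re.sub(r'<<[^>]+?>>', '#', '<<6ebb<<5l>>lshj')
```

Every occurrence is swapped for '#'.

'#lshj'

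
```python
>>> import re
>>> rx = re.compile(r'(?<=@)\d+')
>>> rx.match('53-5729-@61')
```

None

Lookahead/lookbehind check context without consuming it, so the matched span excludes the asserted characters.
With `match`, the pattern is implicitly anchored at the beginning.
Here position 0 doesn't satisfy it, so the call returns None.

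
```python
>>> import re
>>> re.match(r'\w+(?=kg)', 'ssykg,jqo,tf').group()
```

'ssy'

`re.match` only tries the pattern at the start of the string.
The match spans [0:3] → 'ssy'.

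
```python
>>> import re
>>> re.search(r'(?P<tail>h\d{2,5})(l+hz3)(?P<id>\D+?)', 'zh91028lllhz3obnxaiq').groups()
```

('h91028', 'lllhz3', 'o')

This matches a literal 'h', then 2 to 5 of a digit (captured as 'tail'); then one or more of the literal 'l', then the literal 'hz3' (captured); then one or more of a non-digit (lazy) (captured as 'id').
A `+?`/`*?`/`{m,n}?` starts at its minimum and grows only as far as needed for what follows to match.
`search` walks the string left to right and returns the first match it finds.
The match spans [1:14] → 'h91028lllhz3o'.
Captured: group 1 = 'h91028', group 2 = 'lllhz3', group 3 = 'o'.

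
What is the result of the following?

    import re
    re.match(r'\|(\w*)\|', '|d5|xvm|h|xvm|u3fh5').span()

(0, 4)

`re.match` won't scan ahead — the pattern has to work from the very first character.
The match spans [0:4] → '|d5|'.
Captured: group 1 = 'd5'.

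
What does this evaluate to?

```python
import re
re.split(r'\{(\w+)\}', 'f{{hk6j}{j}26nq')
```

Matches to split on: at [2:8] → '{hk6j}'; at [8:11] → '{j}'.
Because the pattern has a capturing group, `split` also inserts each captured text between the pieces.

['f{', 'hk6j', '', 'j', '26nq']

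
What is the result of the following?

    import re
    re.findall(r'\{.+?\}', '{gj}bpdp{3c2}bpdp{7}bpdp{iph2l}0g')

Since nothing is captured, `findall` lists the 4 matched substrings directly.

['{gj}', '{3c2}', '{7}', '{iph2l}']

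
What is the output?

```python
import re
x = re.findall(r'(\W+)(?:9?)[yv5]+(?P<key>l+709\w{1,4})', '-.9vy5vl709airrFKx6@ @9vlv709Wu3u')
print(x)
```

This matches one or more of a non-word character (captured); then optionally a literal '9' (non-capturing group); then one or more of one of [yv5]; then one or more of a literal 'l', then the literal '709', then 1 to 4 of a word character (captured as 'key').
`findall` packs the 2 group values into a tuple for every match.

[('-.', 'l709airr')]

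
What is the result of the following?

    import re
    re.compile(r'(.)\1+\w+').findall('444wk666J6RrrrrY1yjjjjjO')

['4']

A backreference is literal: `\1` must see the identical characters the first group matched.
Matches: at [0:24] match '444wk666J6RrrrrY1yjjjjjO', group 1 = '4'.
With a single group, `findall` returns only what that group captured — 1 item.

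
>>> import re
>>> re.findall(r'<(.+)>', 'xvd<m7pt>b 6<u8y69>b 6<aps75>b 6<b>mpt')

['m7pt>b 6<u8y69>b 6<aps75>b 6<b']

`findall` collects group 1 from the one match (1 total).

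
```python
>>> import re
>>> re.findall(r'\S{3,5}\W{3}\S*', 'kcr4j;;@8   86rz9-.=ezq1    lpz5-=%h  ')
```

This matches 3 to 5 of a non-whitespace character, then exactly 3 of a non-word character; then zero or more of a non-whitespace character.
Scanning left to right: at [0:9] → 'kcr4j;;@8'; at [12:24] → '86rz9-.=ezq1'; at [28:36] → 'lpz5-=%h'.
Since nothing is captured, `findall` lists the 3 matched substrings directly.

['kcr4j;;@8', '86rz9-.=ezq1', 'lpz5-=%h']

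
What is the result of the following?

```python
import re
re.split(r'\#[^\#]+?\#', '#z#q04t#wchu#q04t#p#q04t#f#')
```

Matches to split on: at [0:3] → '#z#'; at [7:13] → '#wchu#'; at [17:20] → '#p#'; at [24:27] → '#f#'.
The string is cut at each match, leaving 5 pieces.

['', 'q04t', 'q04t', 'q04t', '']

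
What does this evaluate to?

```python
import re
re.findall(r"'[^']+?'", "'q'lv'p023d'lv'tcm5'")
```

Matches: at [0:3] → "'q'"; at [5:12] → "'p023d'"; at [14:20] → "'tcm5'".
With no groups in the pattern, `findall` gives back each whole match — 3 here.

["'q'", "'p023d'", "'tcm5'"]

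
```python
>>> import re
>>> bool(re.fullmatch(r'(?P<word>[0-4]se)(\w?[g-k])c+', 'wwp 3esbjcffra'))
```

False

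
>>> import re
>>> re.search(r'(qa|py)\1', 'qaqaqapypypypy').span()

(0, 4)

After group 1 captures some text, `\1` only succeeds where that same text appears again.
`re.search` tries every starting position until one works.
The match spans [0:4] → 'qaqa'.
Captured: group 1 = 'qa'.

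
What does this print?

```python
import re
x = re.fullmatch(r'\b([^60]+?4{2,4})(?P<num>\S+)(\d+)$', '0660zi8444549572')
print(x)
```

This matches a word boundary (`\b`, zero-width); then one or more of any character except [60] (lazy), then 2 to 4 of a literal '4' (captured); then one or more of a non-whitespace character (captured as 'num'); then one or more of a digit (captured); then anchored at the end.
For `fullmatch`, every character of the input must be accounted for by the pattern.
Here the pattern can't cover the whole string, so the call returns None.

None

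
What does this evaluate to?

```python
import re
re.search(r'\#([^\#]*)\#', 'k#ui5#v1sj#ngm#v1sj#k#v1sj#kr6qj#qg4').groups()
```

('ui5',)

The match spans [1:6] → '#ui5#'.
Captured: group 1 = 'ui5'.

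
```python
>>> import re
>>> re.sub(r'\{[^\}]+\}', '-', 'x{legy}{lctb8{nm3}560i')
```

Matches: at [1:7] → '{legy}'; at [7:18] → '{lctb8{nm3}'.
Every occurrence is swapped for '-'.

'x--560i'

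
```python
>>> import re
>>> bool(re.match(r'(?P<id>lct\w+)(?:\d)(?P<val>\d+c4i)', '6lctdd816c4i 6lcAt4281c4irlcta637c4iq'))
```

False

Pattern: the literal 'lct', then one or more of a word character (captured as 'id'); then a digit (non-capturing group); then one or more of a digit, then the literal 'c4i' (captured as 'val').
`match` is anchored at position 0; if the pattern doesn't fit there, it returns None.
Here the pattern fails at index 0, so the call returns None, and `bool(None)` is False.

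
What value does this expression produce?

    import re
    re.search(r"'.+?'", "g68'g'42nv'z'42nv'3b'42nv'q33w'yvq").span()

(3, 6)

The `?` after the quantifier makes it lazy — it takes as little as possible before letting the rest of the pattern try.
`re.search` scans for the first position where the pattern succeeds.
The match spans [3:6] → "'g'".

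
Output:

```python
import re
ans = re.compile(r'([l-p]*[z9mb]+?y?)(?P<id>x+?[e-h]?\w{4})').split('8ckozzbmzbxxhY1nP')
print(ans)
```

['8ck', 'ozzbmzb', 'xxhY1', 'nP']

This matches zero or more of a character in [l-p], then one or more of one of [z9mb] (lazy), then optionally the literal 'y' (captured); then one or more of a literal 'x' (lazy), then optionally a character in [e-h], then exactly 4 of a word character (captured as 'id').
A `+?`/`*?`/`{m,n}?` starts at its minimum and grows only as far as needed for what follows to match.
Matches to split on: at [3:15] → 'ozzbmzbxxhY1'.
Because the pattern has a capturing group, `split` also inserts each captured text between the pieces.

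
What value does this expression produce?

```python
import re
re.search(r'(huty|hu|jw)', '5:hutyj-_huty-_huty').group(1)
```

Branches in `(...|...)` are attempted left-to-right; the first branch that allows the whole pattern to succeed is taken.
`re.search` tries every starting position until one works.
The match spans [2:6] → 'huty'.
Captured: group 1 = 'huty'.

'huty'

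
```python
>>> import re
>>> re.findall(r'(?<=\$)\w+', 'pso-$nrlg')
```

['nrlg']

The positive lookaround only admits positions where the adjacent text matches; those characters stay outside the span.
Scanning left to right: at [5:9] → 'nrlg'.
Since nothing is captured, `findall` lists the 1 matched substring directly.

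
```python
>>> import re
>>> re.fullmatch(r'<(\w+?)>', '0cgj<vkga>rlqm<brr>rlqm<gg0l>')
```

None

`re.fullmatch` is like wrapping the pattern in `^…$` (in single-line mode).
Here the string isn't matched end-to-end, so the call returns None.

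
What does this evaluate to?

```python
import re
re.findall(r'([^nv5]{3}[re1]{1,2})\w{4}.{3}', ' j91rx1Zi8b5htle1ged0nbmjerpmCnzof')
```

[' j91r', 'htle1']

The pattern matches exactly 3 of any character except [nv5], then 1 to 2 of one of [re1] (captured); then exactly 4 of a word character, then exactly 3 of any character.
Because there's exactly one group, `findall` drops the full match and keeps group 1 from each hit.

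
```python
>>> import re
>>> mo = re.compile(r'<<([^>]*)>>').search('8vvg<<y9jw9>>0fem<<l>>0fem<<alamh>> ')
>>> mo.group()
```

'<<y9jw9>>'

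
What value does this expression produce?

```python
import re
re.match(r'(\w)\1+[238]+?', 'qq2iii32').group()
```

'qq2'

`re.match` won't scan ahead — the pattern has to work from the very first character.
The match spans [0:3] → 'qq2'.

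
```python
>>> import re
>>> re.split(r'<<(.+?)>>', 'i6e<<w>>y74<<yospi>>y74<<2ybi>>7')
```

The `?` after the quantifier makes it lazy — it takes as little as possible before letting the rest of the pattern try.
Matches to split on: at [3:8] → '<<w>>'; at [11:20] → '<<yospi>>'; at [23:31] → '<<2ybi>>'.
The group in the pattern means `split` returns the separators' captures alongside the pieces.

['i6e', 'w', 'y74', 'yospi', 'y74', '2ybi', '7']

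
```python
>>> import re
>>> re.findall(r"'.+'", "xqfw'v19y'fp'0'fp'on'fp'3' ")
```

["'v19y'fp'0'fp'on'fp'3'"]

With no groups in the pattern, `findall` gives back each whole match — 1 here.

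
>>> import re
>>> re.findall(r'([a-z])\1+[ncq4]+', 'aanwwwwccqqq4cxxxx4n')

['a', 'w', 'x']

After group 1 captures some text, `\1` only succeeds where that same text appears again.
Matches: at [0:3] match 'aan', group 1 = 'a'; at [3:14] match 'wwwwccqqq4c', group 1 = 'w'; at [14:20] match 'xxxx4n', group 1 = 'x'.
`findall` collects group 1 from each match (3 total).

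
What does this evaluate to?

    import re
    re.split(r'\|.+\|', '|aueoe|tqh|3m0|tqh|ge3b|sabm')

Matches to split on: at [0:24] → '|aueoe|tqh|3m0|tqh|ge3b|'.
`split` removes every match and returns the 2 fragments in between.

['', 'sabm']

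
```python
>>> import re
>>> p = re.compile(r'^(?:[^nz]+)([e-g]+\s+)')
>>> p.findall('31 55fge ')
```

['e ']

The pattern matches anchored at the start of the string; then one or more of any character except [nz] (non-capturing group); then one or more of a character in [e-g], then one or more of whitespace (captured).
Walking the string: at [0:9] match '31 55fge ', group 1 = 'e '.
Because there's exactly one group, `findall` drops the full match and keeps group 1 from the one hit.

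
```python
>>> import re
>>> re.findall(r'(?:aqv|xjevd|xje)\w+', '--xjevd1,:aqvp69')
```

['xjevd1', 'aqvp69']

Since nothing is captured, `findall` lists the 2 matched substrings directly.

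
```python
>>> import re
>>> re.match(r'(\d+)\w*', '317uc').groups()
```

The match spans [0:5] → '317uc'.
Captured: group 1 = '317'.

('317',)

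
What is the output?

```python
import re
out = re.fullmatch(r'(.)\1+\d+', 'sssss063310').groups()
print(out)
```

The match spans [0:11] → 'sssss063310'.
Captured: group 1 = 's'.

('s',)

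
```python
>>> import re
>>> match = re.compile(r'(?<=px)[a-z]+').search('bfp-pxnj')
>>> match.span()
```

Because the assertion is zero-width, the text it checks is not consumed and won't appear in the result.
`re.search` tries every starting position until one works.
The match spans [6:8] → 'nj'.

(6, 8)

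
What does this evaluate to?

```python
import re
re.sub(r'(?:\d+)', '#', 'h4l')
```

Pattern: one or more of a digit (non-capturing group).
Each match is replaced by '#'.

'h#l'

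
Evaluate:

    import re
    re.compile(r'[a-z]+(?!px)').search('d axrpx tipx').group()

A negative assertion filters positions out without eating any characters.
`search` walks the string left to right and returns the first match it finds.
The match spans [0:1] → 'd'.

'd'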